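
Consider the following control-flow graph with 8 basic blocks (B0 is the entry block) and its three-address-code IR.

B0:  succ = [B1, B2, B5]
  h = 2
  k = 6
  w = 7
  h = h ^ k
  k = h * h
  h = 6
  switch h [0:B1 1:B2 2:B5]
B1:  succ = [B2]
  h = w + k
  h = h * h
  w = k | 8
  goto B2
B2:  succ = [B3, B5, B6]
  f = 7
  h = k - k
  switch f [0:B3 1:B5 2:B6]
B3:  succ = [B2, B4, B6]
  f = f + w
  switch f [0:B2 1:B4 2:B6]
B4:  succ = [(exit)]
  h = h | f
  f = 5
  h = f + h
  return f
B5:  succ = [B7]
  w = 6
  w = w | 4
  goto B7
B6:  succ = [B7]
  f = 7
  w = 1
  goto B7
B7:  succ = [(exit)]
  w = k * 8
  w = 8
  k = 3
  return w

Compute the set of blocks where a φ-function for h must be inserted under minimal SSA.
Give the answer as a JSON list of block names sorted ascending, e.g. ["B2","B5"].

Answer: ["B2", "B5", "B7"]

Derivation:
idom tree: B1←B0 B2←B0 B3←B2 B4←B3 B5←B0 B6←B2 B7←B0
Dom at joins:
  B2: preds {B0,B1,B3}: {B0} ∩ {B0,B1} ∩ {B0,B2,B3} = {B0}; idom=B0
  B5: preds {B0,B2}: {B0} ∩ {B0,B2} = {B0}; idom=B0
  B6: preds {B2,B3}: {B0,B2} ∩ {B0,B2,B3} = {B0,B2}; idom=B2
  B7: preds {B5,B6}: {B0,B5} ∩ {B0,B2,B6} = {B0}; idom=B0

DF derivation:
  B2←B0: walk · to B0
  B2←B1: walk B1 to B0
  B2←B3: walk B3→B2 to B0
  B5←B0: walk · to B0
  B5←B2: walk B2 to B0
  B6←B2: walk · to B2
  B6←B3: walk B3 to B2
  B7←B5: walk B5 to B0
  B7←B6: walk B6→B2 to B0
  DF(B0)=∅
  DF(B1)={B2}
  DF(B2)={B2,B5,B7}
  DF(B3)={B2,B6}
  DF(B4)=∅
  DF(B5)={B7}
  DF(B6)={B7}
  DF(B7)=∅

φ for h: defs {B0,B1,B2,B4}
  DF⁺ = {B2,B5,B7}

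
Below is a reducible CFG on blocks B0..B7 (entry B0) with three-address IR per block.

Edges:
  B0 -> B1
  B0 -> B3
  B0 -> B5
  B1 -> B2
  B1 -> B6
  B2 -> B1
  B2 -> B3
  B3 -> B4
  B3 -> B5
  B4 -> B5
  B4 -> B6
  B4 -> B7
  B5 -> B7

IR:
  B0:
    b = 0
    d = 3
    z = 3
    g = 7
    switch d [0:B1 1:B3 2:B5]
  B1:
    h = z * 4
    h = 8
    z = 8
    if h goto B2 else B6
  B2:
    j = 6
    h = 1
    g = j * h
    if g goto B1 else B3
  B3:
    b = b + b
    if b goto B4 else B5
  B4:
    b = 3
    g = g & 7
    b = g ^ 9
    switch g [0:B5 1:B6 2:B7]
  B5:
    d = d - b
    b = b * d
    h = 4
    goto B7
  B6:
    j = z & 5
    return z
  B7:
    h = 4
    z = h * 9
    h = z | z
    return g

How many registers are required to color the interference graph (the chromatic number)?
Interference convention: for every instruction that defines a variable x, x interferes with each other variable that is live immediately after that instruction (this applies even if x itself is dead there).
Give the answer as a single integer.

Answer: 5

Derivation:
def/use:
  B0: {b,d,g,z} / ∅
  B1: {h,z} / {z}
  B2: {g,h,j} / ∅
  B3: {b} / {b}
  B4: {b,g} / {g}
  B5: {b,d,h} / {b,d}
  B6: {j} / {z}
  B7: {h,z} / {g}

Live sets:
  live B0: ∅→{b,d,g,z}
  live B1: {b,d,z}→{b,d,z}
  live B2: {b,d,z}→{b,d,g,z}
  live B3: {b,d,g,z}→{b,d,g,z}
  live B4: {d,g,z}→{b,d,g,z}
  live B5: {b,d,g}→{g}
  live B6: {z}→∅
  live B7: {g}→∅

Conflict graph:
  b: {d,g,h,j,z}
  d: {b,g,h,j,z}
  g: {b,d,h,z}
  h: {b,d,g,j,z}
  j: {b,d,h,z}
  z: {b,d,g,h,j}

Registers:
  lower bound: {b,d,g,h,z} mutually conflict ⇒ χ ≥ 5
  5-colouring: R0={b}  R1={d}  R2={h}  R3={z}  R4={g,j}
  χ = 5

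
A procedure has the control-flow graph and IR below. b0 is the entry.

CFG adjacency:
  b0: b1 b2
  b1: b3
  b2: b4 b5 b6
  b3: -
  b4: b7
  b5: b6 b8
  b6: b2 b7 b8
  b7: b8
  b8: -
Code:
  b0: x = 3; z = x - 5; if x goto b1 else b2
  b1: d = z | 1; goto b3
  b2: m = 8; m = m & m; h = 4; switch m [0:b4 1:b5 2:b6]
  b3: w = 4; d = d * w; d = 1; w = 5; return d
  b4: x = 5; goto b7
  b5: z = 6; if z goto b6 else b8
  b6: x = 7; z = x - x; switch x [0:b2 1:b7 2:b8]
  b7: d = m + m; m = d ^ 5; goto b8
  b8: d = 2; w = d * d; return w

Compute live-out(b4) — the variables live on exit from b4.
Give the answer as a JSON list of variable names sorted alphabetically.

Answer: ["m"]

Derivation:
Per-block:
  b0: {x,z} / ∅
  b1: {d} / {z}
  b2: {h,m} / ∅
  b3: {d,w} / {d}
  b4: {x} / ∅
  b5: {z} / ∅
  b6: {x,z} / ∅
  b7: {d,m} / {m}
  b8: {d,w} / ∅

Liveness:
  b0 li=∅ lo={z}
  b1 li={z} lo={d}
  b2 li=∅ lo={m}
  b3 li={d} lo=∅
  b4 li={m} lo={m}
  b5 li={m} lo={m}
  b6 li={m} lo={m}
  b7 li={m} lo=∅
  b8 li=∅ lo=∅

live-out(b4) = ["m"]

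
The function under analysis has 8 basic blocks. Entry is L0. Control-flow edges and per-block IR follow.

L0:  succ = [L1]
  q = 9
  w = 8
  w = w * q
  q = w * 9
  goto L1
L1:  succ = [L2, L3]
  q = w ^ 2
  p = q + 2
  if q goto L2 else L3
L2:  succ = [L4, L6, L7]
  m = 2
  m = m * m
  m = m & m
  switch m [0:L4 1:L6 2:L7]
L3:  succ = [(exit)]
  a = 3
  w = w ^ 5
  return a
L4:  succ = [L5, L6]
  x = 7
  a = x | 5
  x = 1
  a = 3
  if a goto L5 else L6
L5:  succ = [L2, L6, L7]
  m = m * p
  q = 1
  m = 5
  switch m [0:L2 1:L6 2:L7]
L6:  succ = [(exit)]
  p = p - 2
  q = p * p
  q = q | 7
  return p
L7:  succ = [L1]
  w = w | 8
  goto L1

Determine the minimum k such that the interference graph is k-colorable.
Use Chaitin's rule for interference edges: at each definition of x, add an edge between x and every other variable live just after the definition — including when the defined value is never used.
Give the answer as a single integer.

Per-block:
  L0 def {q,w} use ∅
  L1 def {p,q} use {w}
  L2 def {m} use ∅
  L3 def {a,w} use {w}
  L4 def {a,x} use ∅
  L5 def {m,q} use {m,p}
  L6 def {p,q} use {p}
  L7 def {w} use {w}

Backward fixpoint:
  live L0: ∅→{w}
  live L1: {w}→{p,w}
  live L2: {p,w}→{m,p,w}
  live L3: {w}→∅
  live L4: {m,p,w}→{m,p,w}
  live L5: {m,p,w}→{p,w}
  live L6: {p}→∅
  live L7: {w}→{w}

Interfere edges:
  a: {m,p,w}
  m: {a,p,w,x}
  p: {a,m,q,w,x}
  q: {p,w}
  w: {a,m,p,q,x}
  x: {m,p,w}

Colouring:
  lower bound: {a,m,p,w} mutually conflict ⇒ χ ≥ 4
  4-colouring: c0={p}  c1={w}  c2={m,q}  c3={a,x}
  χ = 4

Answer: 4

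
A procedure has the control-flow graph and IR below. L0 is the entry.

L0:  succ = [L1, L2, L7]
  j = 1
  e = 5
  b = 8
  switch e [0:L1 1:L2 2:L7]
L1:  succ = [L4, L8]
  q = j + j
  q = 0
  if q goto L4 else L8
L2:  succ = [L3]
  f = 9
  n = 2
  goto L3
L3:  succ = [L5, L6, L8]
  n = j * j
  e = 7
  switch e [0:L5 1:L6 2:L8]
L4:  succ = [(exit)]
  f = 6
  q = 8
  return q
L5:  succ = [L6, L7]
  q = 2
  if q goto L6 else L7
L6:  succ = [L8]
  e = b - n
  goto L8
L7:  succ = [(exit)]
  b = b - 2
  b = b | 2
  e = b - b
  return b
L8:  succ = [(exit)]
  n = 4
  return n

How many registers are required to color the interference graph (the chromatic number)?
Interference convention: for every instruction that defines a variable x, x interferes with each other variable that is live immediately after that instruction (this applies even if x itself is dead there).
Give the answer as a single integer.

Answer: 4

Analysis:
def/use:
  L0: {b,e,j} / ∅
  L1: {q} / {j}
  L2: {f,n} / ∅
  L3: {e,n} / {j}
  L4: {f,q} / ∅
  L5: {q} / ∅
  L6: {e} / {b,n}
  L7: {b,e} / {b}
  L8: {n} / ∅

Backward fixpoint:
  live L0: ∅→{b,j}
  live L1: {j}→∅
  live L2: {b,j}→{b,j}
  live L3: {b,j}→{b,n}
  live L4: ∅→∅
  live L5: {b,n}→{b,n}
  live L6: {b,n}→∅
  live L7: {b}→∅
  live L8: ∅→∅

Conflict graph:
  b — {e,f,j,n,q}
  e — {b,j,n}
  f — {b,j}
  j — {b,e,f,n}
  n — {b,e,j,q}
  q — {b,n}

Chromatic number:
  lower bound: {b,e,j,n} mutually conflict ⇒ χ ≥ 4
  assign b→r0 e→r3 f→r2 j→r1 n→r2 q→r1 — no edge inside a register ⇒ χ ≤ 4
  χ = 4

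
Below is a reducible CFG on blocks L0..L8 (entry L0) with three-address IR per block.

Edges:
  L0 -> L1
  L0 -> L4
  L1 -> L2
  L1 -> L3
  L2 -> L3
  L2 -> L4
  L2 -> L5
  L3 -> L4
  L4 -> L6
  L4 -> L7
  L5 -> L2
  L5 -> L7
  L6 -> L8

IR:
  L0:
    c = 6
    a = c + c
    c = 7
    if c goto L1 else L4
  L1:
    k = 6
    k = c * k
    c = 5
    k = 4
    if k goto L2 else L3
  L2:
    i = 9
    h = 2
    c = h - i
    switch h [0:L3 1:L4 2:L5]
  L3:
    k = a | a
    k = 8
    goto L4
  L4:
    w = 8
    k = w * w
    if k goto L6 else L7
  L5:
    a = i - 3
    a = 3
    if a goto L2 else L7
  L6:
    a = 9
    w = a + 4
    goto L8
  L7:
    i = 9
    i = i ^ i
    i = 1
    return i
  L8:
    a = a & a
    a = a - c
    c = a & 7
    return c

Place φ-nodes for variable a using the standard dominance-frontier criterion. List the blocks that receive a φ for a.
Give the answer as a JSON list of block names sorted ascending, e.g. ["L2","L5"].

idom tree: L1←L0 L2←L1 L3←L1 L4←L0 L5←L2 L6←L4 L7←L0 L8←L6
Join-block Dom:
  L2: preds {L1,L5}: {L0,L1} ∩ {L0,L1,L2,L5} = {L0,L1}; idom=L1
  L3: preds {L1,L2}: {L0,L1} ∩ {L0,L1,L2} = {L0,L1}; idom=L1
  L4: preds {L0,L2,L3}: {L0} ∩ {L0,L1,L2} ∩ {L0,L1,L3} = {L0}; idom=L0
  L7: preds {L4,L5}: {L0,L4} ∩ {L0,L1,L2,L5} = {L0}; idom=L0

Frontier:
  join L2 pred L1: · stop@L1
  join L2 pred L5: L5→L2 stop@L1
  join L3 pred L1: · stop@L1
  join L3 pred L2: L2 stop@L1
  join L4 pred L0: · stop@L0
  join L4 pred L2: L2→L1 stop@L0
  join L4 pred L3: L3→L1 stop@L0
  join L7 pred L4: L4 stop@L0
  join L7 pred L5: L5→L2→L1 stop@L0
  DF(L0)=∅
  DF(L1)={L4,L7}
  DF(L2)={L2,L3,L4,L7}
  DF(L3)={L4}
  DF(L4)={L7}
  DF(L5)={L2,L7}
  DF(L6)=∅
  DF(L7)=∅
  DF(L8)=∅

φ for a: defs {L0,L5,L6,L8}
  DF⁺ = {L2,L3,L4,L7}

Answer: ["L2", "L3", "L4", "L7"]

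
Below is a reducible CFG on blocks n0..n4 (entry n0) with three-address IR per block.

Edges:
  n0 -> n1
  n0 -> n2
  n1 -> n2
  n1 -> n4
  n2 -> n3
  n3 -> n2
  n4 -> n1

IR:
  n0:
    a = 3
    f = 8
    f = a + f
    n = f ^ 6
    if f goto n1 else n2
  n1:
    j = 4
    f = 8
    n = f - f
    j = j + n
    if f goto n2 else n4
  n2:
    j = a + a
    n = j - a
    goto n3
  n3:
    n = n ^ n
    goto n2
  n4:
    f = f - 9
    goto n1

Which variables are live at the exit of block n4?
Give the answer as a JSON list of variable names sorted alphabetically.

Answer: ["a"]

Analysis:
Per-block:
  n0 def {a,f,n} use ∅
  n1 def {f,j,n} use ∅
  n2 def {j,n} use {a}
  n3 def {n} use {n}
  n4 def {f} use {f}

Live sets:
  live n0: ∅→{a}
  live n1: {a}→{a,f}
  live n2: {a}→{a,n}
  live n3: {a,n}→{a}
  live n4: {a,f}→{a}

live-out(n4) = ["a"]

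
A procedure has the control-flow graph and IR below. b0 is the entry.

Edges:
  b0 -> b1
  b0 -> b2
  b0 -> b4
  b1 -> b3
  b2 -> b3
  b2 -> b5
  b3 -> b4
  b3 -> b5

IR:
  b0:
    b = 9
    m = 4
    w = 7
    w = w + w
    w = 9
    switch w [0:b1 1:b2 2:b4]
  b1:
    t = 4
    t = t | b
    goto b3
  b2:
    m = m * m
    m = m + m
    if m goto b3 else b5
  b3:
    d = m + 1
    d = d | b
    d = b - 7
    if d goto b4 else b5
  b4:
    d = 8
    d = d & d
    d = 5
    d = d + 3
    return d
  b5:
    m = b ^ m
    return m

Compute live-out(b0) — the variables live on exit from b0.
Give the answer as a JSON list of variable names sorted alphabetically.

Answer: ["b", "m"]

Analysis:
def/use:
  b0: {b,m,w} / ∅
  b1: {t} / {b}
  b2: {m} / {m}
  b3: {d} / {b,m}
  b4: {d} / ∅
  b5: {m} / {b,m}

Live sets:
  b0 li=∅ lo={b,m}
  b1 li={b,m} lo={b,m}
  b2 li={b,m} lo={b,m}
  b3 li={b,m} lo={b,m}
  b4 li=∅ lo=∅
  b5 li={b,m} lo=∅

live-out(b0) = ["b", "m"]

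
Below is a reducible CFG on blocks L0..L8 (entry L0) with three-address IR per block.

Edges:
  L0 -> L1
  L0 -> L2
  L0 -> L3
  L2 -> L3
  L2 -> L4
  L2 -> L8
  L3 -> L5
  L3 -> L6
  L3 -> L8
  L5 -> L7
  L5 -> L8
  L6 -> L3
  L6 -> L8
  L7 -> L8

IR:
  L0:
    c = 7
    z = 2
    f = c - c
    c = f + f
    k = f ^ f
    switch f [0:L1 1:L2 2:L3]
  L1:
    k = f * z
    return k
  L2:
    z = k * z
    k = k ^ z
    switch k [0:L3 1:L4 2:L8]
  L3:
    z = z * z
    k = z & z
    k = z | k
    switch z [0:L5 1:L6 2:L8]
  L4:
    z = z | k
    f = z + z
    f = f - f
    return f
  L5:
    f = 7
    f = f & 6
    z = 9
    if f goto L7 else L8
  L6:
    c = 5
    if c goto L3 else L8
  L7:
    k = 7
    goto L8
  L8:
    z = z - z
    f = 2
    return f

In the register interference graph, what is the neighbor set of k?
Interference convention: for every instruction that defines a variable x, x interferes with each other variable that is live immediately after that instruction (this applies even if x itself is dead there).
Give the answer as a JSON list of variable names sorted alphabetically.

def/use:
  L0: def={c,f,k,z} ue=∅
  L1: def={k} ue={f,z}
  L2: def={k,z} ue={k,z}
  L3: def={k,z} ue={z}
  L4: def={f,z} ue={k,z}
  L5: def={f,z} ue=∅
  L6: def={c} ue=∅
  L7: def={k} ue=∅
  L8: def={f,z} ue={z}

Live sets:
  L0 li=∅ lo={f,k,z}
  L1 li={f,z} lo=∅
  L2 li={k,z} lo={k,z}
  L3 li={z} lo={z}
  L4 li={k,z} lo=∅
  L5 li=∅ lo={z}
  L6 li={z} lo={z}
  L7 li={z} lo={z}
  L8 li={z} lo=∅

Interfere edges:
  c — {f,z}
  f — {c,k,z}
  k — {f,z}
  z — {c,f,k}

N(k) = ["f", "z"]

Answer: ["f", "z"]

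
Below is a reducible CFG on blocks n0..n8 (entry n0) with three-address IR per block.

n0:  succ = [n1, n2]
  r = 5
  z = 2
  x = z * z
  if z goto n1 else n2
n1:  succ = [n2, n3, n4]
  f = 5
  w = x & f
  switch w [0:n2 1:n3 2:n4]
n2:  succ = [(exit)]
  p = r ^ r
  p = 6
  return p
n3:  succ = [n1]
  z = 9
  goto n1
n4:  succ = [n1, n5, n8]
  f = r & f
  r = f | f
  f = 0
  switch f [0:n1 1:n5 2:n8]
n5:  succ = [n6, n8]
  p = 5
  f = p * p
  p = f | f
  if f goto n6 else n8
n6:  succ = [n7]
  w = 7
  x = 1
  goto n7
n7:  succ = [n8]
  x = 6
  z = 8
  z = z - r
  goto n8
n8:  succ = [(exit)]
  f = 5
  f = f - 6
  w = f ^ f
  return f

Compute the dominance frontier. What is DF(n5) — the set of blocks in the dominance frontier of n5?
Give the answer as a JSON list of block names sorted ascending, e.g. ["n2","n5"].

Answer: ["n8"]

Analysis:
idom tree: n1←n0 n2←n0 n3←n1 n4←n1 n5←n4 n6←n5 n7←n6 n8←n4
Dom at joins:
  n1: preds {n0,n3,n4}: {n0} ∩ {n0,n1,n3} ∩ {n0,n1,n4} = {n0}; idom=n0
  n2: preds {n0,n1}: {n0} ∩ {n0,n1} = {n0}; idom=n0
  n8: preds {n4,n5,n7}: {n0,n1,n4} ∩ {n0,n1,n4,n5} ∩ {n0,n1,n4,n5,n6,n7} = {n0,n1,n4}; idom=n4

DF derivation:
  n1←n0: walk · to n0
  n1←n3: walk n3→n1 to n0
  n1←n4: walk n4→n1 to n0
  n2←n0: walk · to n0
  n2←n1: walk n1 to n0
  n8←n4: walk · to n4
  n8←n5: walk n5 to n4
  n8←n7: walk n7→n6→n5 to n4
  n0 → ∅
  n1 → {n1,n2}
  n2 → ∅
  n3 → {n1}
  n4 → {n1}
  n5 → {n8}
  n6 → {n8}
  n7 → {n8}
  n8 → ∅

DF(n5) = ["n8"]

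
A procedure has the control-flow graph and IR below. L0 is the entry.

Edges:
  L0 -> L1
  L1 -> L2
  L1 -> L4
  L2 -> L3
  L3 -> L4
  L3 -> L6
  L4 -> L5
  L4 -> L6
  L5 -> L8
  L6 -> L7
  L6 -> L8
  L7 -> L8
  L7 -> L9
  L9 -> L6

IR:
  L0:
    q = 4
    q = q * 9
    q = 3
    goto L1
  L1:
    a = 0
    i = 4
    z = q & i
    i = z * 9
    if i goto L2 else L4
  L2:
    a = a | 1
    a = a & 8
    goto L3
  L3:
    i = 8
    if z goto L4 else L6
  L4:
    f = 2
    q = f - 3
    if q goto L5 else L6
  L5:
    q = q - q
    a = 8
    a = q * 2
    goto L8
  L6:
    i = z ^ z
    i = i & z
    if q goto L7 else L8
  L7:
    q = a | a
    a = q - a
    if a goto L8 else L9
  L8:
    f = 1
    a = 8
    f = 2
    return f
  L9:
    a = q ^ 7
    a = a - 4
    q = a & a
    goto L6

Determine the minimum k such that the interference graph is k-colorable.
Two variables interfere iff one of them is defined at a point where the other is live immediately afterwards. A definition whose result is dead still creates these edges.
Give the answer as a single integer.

def/use:
  L0: def={q} ue=∅
  L1: def={a,i,z} ue={q}
  L2: def={a} ue={a}
  L3: def={i} ue={z}
  L4: def={f,q} ue=∅
  L5: def={a,q} ue={q}
  L6: def={i} ue={q,z}
  L7: def={a,q} ue={a}
  L8: def={a,f} ue=∅
  L9: def={a,q} ue={q}

Live sets:
  L0: in=∅ out={q}
  L1: in={q} out={a,q,z}
  L2: in={a,q,z} out={a,q,z}
  L3: in={a,q,z} out={a,q,z}
  L4: in={a,z} out={a,q,z}
  L5: in={q} out=∅
  L6: in={a,q,z} out={a,z}
  L7: in={a,z} out={q,z}
  L8: in=∅ out=∅
  L9: in={q,z} out={a,q,z}

Conflict graph:
  a: {f,i,q,z}
  f: {a,z}
  i: {a,q,z}
  q: {a,i,z}
  z: {a,f,i,q}

Registers:
  {a,i,q,z} pairwise interfere (4-clique) ⇒ χ ≥ 4
  assign a→r0 f→r2 i→r2 q→r3 z→r1 — no edge inside a register ⇒ χ ≤ 4
  χ = 4

Answer: 4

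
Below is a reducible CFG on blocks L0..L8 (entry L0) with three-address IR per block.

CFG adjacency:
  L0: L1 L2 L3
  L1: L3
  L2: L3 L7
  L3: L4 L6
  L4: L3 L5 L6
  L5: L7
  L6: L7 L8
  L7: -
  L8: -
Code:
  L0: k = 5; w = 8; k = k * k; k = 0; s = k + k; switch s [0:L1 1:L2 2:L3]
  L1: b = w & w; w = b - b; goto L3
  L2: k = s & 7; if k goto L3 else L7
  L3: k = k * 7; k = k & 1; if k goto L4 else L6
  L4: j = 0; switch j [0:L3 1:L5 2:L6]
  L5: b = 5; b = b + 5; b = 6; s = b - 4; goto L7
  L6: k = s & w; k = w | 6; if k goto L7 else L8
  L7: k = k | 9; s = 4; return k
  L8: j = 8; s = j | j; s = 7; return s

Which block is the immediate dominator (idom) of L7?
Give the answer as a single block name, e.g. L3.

idom tree: L1←L0 L2←L0 L3←L0 L4←L3 L5←L4 L6←L3 L7←L0 L8←L6
Dom∩ at merges:
  L3: preds {L0,L1,L2,L4}: {L0} ∩ {L0,L1} ∩ {L0,L2} ∩ {L0,L3,L4} = {L0}; idom=L0
  L6: preds {L3,L4}: {L0,L3} ∩ {L0,L3,L4} = {L0,L3}; idom=L3
  L7: preds {L2,L5,L6}: {L0,L2} ∩ {L0,L3,L4,L5} ∩ {L0,L3,L6} = {L0}; idom=L0

idom(L7) = L0

Answer: L0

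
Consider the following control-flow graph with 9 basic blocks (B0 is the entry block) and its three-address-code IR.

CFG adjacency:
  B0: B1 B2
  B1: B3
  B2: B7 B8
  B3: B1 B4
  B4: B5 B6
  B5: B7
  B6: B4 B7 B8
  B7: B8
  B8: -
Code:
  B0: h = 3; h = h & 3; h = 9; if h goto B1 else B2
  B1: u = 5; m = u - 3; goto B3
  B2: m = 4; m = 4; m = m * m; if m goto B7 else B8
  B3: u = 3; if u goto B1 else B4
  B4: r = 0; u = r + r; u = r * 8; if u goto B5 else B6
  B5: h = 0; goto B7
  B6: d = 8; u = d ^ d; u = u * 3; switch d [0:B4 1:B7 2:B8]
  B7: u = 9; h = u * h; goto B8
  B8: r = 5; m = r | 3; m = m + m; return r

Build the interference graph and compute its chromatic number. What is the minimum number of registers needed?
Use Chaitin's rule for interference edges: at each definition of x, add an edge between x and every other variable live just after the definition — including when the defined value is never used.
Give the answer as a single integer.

Answer: 3

Analysis:
Per-block:
  B0: def={h} ue=∅
  B1: def={m,u} ue=∅
  B2: def={m} ue=∅
  B3: def={u} ue=∅
  B4: def={r,u} ue=∅
  B5: def={h} ue=∅
  B6: def={d,u} ue=∅
  B7: def={h,u} ue={h}
  B8: def={m,r} ue=∅

Backward fixpoint:
  B0: in=∅ out={h}
  B1: in={h} out={h}
  B2: in={h} out={h}
  B3: in={h} out={h}
  B4: in={h} out={h}
  B5: in=∅ out={h}
  B6: in={h} out={h}
  B7: in={h} out=∅
  B8: in=∅ out=∅

Conflict graph:
  d: {h,u}
  h: {d,m,r,u}
  m: {h,r}
  r: {h,m,u}
  u: {d,h,r}

Registers:
  {d,h,u} pairwise interfere (3-clique) ⇒ χ ≥ 3
  assign d→c1 h→c0 m→c2 r→c1 u→c2 — no edge inside a register ⇒ χ ≤ 3
  χ = 3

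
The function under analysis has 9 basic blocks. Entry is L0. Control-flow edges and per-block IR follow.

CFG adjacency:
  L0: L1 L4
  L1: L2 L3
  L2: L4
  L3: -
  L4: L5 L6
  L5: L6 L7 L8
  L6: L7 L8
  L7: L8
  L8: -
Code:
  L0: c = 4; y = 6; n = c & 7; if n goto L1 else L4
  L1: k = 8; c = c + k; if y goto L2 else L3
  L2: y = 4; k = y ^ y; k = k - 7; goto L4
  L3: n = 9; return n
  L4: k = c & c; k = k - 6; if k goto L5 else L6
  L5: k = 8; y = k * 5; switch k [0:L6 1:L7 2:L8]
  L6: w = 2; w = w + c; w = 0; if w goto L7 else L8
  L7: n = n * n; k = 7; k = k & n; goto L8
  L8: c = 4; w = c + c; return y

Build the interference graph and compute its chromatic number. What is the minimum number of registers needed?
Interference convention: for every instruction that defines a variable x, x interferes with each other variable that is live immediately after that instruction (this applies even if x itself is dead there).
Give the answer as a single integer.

Answer: 4

Derivation:
Block summaries:
  L0 def {c,n,y} use ∅
  L1 def {c,k} use {c,y}
  L2 def {k,y} use ∅
  L3 def {n} use ∅
  L4 def {k} use {c}
  L5 def {k,y} use ∅
  L6 def {w} use {c}
  L7 def {k,n} use {n}
  L8 def {c,w} use {y}

Live sets:
  live L0: ∅→{c,n,y}
  live L1: {c,n,y}→{c,n}
  live L2: {c,n}→{c,n,y}
  live L3: ∅→∅
  live L4: {c,n,y}→{c,n,y}
  live L5: {c,n}→{c,n,y}
  live L6: {c,n,y}→{n,y}
  live L7: {n,y}→{y}
  live L8: {y}→∅

Conflict graph:
  c↔{k,n,w,y}
  k↔{c,n,y}
  n↔{c,k,w,y}
  w↔{c,n,y}
  y↔{c,k,n,w}

Chromatic number:
  lower bound: {c,k,n,y} mutually conflict ⇒ χ ≥ 4
  assign c→r0 k→r3 n→r1 w→r3 y→r2 — no edge inside a register ⇒ χ ≤ 4
  χ = 4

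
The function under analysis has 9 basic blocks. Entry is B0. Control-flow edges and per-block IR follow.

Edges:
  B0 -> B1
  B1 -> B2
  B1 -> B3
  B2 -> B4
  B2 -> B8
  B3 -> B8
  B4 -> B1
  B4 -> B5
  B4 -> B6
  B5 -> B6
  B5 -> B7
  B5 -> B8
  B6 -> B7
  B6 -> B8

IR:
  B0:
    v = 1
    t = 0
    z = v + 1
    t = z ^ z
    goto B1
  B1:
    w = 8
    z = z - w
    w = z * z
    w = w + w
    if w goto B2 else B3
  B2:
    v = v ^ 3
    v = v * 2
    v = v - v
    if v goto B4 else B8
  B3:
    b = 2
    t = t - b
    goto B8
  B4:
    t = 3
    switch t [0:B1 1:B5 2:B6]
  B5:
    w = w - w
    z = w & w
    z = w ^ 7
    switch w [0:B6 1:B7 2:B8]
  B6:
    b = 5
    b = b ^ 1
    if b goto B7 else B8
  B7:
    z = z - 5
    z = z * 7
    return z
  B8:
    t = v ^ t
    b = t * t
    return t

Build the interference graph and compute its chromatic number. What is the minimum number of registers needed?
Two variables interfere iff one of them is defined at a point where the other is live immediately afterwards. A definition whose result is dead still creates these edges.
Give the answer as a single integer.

Per-block:
  B0 def {t,v,z} use ∅
  B1 def {w,z} use {z}
  B2 def {v} use {v}
  B3 def {b,t} use {t}
  B4 def {t} use ∅
  B5 def {w,z} use {w}
  B6 def {b} use ∅
  B7 def {z} use {z}
  B8 def {b,t} use {t,v}

Liveness:
  B0 li=∅ lo={t,v,z}
  B1 li={t,v,z} lo={t,v,w,z}
  B2 li={t,v,w,z} lo={t,v,w,z}
  B3 li={t,v} lo={t,v}
  B4 li={v,w,z} lo={t,v,w,z}
  B5 li={t,v,w} lo={t,v,z}
  B6 li={t,v,z} lo={t,v,z}
  B7 li={z} lo=∅
  B8 li={t,v} lo=∅

Interfere edges:
  b — {t,v,z}
  t — {b,v,w,z}
  v — {b,t,w,z}
  w — {t,v,z}
  z — {b,t,v,w}

Chromatic number:
  clique {b,t,v,z} ⇒ need ≥ 4
  4-colouring: r0={t}  r1={v}  r2={z}  r3={b,w}
  χ = 4

Answer: 4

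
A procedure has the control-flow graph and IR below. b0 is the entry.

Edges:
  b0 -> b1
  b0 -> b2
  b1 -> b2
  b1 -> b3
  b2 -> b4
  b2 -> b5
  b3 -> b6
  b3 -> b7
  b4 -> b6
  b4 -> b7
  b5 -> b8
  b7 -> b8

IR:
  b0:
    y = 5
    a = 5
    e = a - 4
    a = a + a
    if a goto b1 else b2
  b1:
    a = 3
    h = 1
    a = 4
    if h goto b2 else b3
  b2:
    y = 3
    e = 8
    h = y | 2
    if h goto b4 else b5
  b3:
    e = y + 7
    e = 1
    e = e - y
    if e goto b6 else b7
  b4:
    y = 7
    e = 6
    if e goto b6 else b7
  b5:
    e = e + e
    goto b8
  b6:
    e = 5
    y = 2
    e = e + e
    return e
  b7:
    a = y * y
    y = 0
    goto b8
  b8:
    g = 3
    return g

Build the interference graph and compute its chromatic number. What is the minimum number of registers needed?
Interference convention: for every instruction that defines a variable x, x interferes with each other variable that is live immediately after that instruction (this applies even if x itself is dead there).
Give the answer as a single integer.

Answer: 4

Analysis:
Per-block:
  b0 def {a,e,y} use ∅
  b1 def {a,h} use ∅
  b2 def {e,h,y} use ∅
  b3 def {e} use {y}
  b4 def {e,y} use ∅
  b5 def {e} use {e}
  b6 def {e,y} use ∅
  b7 def {a,y} use {y}
  b8 def {g} use ∅

Live sets:
  live b0: ∅→{y}
  live b1: {y}→{y}
  live b2: ∅→{e}
  live b3: {y}→{y}
  live b4: ∅→{y}
  live b5: {e}→∅
  live b6: ∅→∅
  live b7: {y}→∅
  live b8: ∅→∅

Conflict graph:
  a — {e,h,y}
  e — {a,h,y}
  g — ∅
  h — {a,e,y}
  y — {a,e,h}

Registers:
  clique {a,e,h,y} ⇒ need ≥ 4
  assign a→R0 e→R1 g→R0 h→R2 y→R3 — no edge inside a register ⇒ χ ≤ 4
  χ = 4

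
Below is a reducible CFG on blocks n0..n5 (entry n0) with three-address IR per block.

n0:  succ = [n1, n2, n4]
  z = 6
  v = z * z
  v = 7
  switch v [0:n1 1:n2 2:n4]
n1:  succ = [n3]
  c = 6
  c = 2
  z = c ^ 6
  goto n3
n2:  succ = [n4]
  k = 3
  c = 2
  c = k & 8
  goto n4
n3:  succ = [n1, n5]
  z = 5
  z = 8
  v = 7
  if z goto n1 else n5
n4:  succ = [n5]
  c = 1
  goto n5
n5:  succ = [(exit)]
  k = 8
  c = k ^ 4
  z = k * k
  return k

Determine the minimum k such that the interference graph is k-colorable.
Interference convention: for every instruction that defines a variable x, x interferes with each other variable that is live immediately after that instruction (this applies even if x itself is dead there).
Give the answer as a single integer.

def/use:
  n0: def={v,z} ue=∅
  n1: def={c,z} ue=∅
  n2: def={c,k} ue=∅
  n3: def={v,z} ue=∅
  n4: def={c} ue=∅
  n5: def={c,k,z} ue=∅

Live sets:
  n0: in=∅ out=∅
  n1: in=∅ out=∅
  n2: in=∅ out=∅
  n3: in=∅ out=∅
  n4: in=∅ out=∅
  n5: in=∅ out=∅

Interfere edges:
  c↔{k}
  k↔{c,z}
  v↔{z}
  z↔{k,v}

Chromatic number:
  {c,k} pairwise interfere (2-clique) ⇒ χ ≥ 2
  2-colouring: c0={k,v}  c1={c,z}
  χ = 2

Answer: 2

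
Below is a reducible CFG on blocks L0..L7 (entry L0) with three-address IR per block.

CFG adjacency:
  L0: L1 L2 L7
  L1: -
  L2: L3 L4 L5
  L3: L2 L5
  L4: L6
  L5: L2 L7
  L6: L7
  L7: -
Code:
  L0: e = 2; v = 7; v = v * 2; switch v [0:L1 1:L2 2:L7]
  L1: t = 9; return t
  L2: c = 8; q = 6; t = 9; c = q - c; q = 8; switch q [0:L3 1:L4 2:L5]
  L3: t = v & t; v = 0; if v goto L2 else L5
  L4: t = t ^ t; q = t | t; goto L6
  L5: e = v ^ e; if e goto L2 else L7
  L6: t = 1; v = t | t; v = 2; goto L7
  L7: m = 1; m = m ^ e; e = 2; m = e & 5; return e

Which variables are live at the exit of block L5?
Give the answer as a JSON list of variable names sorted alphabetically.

Per-block:
  L0 def {e,v} use ∅
  L1 def {t} use ∅
  L2 def {c,q,t} use ∅
  L3 def {t,v} use {t,v}
  L4 def {q,t} use {t}
  L5 def {e} use {e,v}
  L6 def {t,v} use ∅
  L7 def {e,m} use {e}

Liveness:
  live L0: ∅→{e,v}
  live L1: ∅→∅
  live L2: {e,v}→{e,t,v}
  live L3: {e,t,v}→{e,v}
  live L4: {e,t}→{e}
  live L5: {e,v}→{e,v}
  live L6: {e}→{e}
  live L7: {e}→∅

live-out(L5) = ["e", "v"]

Answer: ["e", "v"]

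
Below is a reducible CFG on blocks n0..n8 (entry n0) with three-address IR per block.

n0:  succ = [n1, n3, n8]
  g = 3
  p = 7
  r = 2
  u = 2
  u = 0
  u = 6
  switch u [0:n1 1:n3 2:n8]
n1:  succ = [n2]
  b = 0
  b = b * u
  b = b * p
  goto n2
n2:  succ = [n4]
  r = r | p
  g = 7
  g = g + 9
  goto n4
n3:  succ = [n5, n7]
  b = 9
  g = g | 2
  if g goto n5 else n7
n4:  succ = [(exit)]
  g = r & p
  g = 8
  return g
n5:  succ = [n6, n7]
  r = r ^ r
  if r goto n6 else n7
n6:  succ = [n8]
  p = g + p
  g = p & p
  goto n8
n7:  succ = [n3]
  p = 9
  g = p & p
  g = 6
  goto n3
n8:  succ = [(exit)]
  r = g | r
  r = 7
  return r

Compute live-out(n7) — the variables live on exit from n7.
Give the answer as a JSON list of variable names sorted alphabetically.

Answer: ["g", "p", "r"]

Working:
Block summaries:
  n0: {g,p,r,u} / ∅
  n1: {b} / {p,u}
  n2: {g,r} / {p,r}
  n3: {b,g} / {g}
  n4: {g} / {p,r}
  n5: {r} / {r}
  n6: {g,p} / {g,p}
  n7: {g,p} / ∅
  n8: {r} / {g,r}

Live sets:
  n0 li=∅ lo={g,p,r,u}
  n1 li={p,r,u} lo={p,r}
  n2 li={p,r} lo={p,r}
  n3 li={g,p,r} lo={g,p,r}
  n4 li={p,r} lo=∅
  n5 li={g,p,r} lo={g,p,r}
  n6 li={g,p,r} lo={g,r}
  n7 li={r} lo={g,p,r}
  n8 li={g,r} lo=∅

live-out(n7) = ["g", "p", "r"]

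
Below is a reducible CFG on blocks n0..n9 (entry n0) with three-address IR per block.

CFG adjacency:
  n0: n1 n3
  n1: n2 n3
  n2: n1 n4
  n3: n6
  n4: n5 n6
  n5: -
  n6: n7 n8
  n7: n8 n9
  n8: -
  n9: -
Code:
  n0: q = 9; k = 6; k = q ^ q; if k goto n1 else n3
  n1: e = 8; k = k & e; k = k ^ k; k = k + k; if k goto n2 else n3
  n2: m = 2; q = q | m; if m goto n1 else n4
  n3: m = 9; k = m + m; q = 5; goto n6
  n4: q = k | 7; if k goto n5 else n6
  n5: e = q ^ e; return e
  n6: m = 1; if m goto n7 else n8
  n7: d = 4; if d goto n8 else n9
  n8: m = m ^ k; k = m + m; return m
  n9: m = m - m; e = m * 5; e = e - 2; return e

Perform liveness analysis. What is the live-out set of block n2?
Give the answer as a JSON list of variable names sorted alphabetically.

Block summaries:
  n0: def={k,q} ue=∅
  n1: def={e,k} ue={k}
  n2: def={m,q} ue={q}
  n3: def={k,m,q} ue=∅
  n4: def={q} ue={k}
  n5: def={e} ue={e,q}
  n6: def={m} ue=∅
  n7: def={d} ue=∅
  n8: def={k,m} ue={k,m}
  n9: def={e,m} ue={m}

Liveness:
  n0 li=∅ lo={k,q}
  n1 li={k,q} lo={e,k,q}
  n2 li={e,k,q} lo={e,k,q}
  n3 li=∅ lo={k}
  n4 li={e,k} lo={e,k,q}
  n5 li={e,q} lo=∅
  n6 li={k} lo={k,m}
  n7 li={k,m} lo={k,m}
  n8 li={k,m} lo=∅
  n9 li={m} lo=∅

live-out(n2) = ["e", "k", "q"]

Answer: ["e", "k", "q"]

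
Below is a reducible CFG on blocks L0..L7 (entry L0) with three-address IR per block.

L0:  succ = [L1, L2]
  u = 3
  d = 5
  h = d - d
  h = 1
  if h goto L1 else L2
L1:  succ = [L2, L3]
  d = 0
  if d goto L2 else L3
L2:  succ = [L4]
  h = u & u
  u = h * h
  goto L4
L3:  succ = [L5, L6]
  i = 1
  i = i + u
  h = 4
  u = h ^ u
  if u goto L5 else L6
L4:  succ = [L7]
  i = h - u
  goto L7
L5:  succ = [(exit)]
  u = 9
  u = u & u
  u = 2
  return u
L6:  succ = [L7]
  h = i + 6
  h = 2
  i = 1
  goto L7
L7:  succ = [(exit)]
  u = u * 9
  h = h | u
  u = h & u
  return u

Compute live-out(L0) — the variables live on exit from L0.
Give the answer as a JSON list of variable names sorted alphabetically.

Block summaries:
  L0 def {d,h,u} use ∅
  L1 def {d} use ∅
  L2 def {h,u} use {u}
  L3 def {h,i,u} use {u}
  L4 def {i} use {h,u}
  L5 def {u} use ∅
  L6 def {h,i} use {i}
  L7 def {h,u} use {h,u}

Liveness:
  L0: in=∅ out={u}
  L1: in={u} out={u}
  L2: in={u} out={h,u}
  L3: in={u} out={i,u}
  L4: in={h,u} out={h,u}
  L5: in=∅ out=∅
  L6: in={i,u} out={h,u}
  L7: in={h,u} out=∅

live-out(L0) = ["u"]

Answer: ["u"]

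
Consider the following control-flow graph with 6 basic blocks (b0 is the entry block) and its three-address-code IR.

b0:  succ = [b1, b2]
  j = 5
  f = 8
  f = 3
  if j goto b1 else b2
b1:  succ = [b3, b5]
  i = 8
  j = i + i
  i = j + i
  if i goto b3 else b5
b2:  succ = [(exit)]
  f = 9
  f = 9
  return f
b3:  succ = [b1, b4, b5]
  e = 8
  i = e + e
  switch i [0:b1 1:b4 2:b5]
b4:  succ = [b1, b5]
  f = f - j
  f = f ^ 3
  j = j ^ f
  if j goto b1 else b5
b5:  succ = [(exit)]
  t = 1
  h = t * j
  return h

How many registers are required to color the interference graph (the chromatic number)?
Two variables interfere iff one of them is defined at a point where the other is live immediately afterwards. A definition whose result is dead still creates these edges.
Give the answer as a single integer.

Answer: 3

Derivation:
Block summaries:
  b0 def {f,j} use ∅
  b1 def {i,j} use ∅
  b2 def {f} use ∅
  b3 def {e,i} use ∅
  b4 def {f,j} use {f,j}
  b5 def {h,t} use {j}

Liveness:
  b0 li=∅ lo={f}
  b1 li={f} lo={f,j}
  b2 li=∅ lo=∅
  b3 li={f,j} lo={f,j}
  b4 li={f,j} lo={f,j}
  b5 li={j} lo=∅

Conflict graph:
  e: {f,j}
  f: {e,i,j}
  h: ∅
  i: {f,j}
  j: {e,f,i,t}
  t: {j}

Registers:
  clique {e,f,j} ⇒ need ≥ 3
  3-colouring: R0={h,j}  R1={f,t}  R2={e,i}
  χ = 3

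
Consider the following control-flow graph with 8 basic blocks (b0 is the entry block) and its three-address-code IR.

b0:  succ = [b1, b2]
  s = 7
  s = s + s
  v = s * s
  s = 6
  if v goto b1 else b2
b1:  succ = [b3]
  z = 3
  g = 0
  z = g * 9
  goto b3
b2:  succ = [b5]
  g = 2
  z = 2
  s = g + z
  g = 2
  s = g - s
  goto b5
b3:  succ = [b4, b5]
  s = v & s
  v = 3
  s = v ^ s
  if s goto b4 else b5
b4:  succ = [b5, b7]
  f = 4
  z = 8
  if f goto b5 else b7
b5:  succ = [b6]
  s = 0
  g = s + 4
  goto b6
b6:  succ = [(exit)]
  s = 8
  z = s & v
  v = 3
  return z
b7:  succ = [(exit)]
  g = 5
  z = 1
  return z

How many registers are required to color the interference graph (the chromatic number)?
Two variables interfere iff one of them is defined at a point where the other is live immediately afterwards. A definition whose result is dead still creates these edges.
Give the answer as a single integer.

Answer: 4

Derivation:
Block summaries:
  b0 def {s,v} use ∅
  b1 def {g,z} use ∅
  b2 def {g,s,z} use ∅
  b3 def {s,v} use {s,v}
  b4 def {f,z} use ∅
  b5 def {g,s} use ∅
  b6 def {s,v,z} use {v}
  b7 def {g,z} use ∅

Liveness:
  live b0: ∅→{s,v}
  live b1: {s,v}→{s,v}
  live b2: {v}→{v}
  live b3: {s,v}→{v}
  live b4: {v}→{v}
  live b5: {v}→{v}
  live b6: {v}→∅
  live b7: ∅→∅

Interference:
  f↔{v,z}
  g↔{s,v,z}
  s↔{g,v,z}
  v↔{f,g,s,z}
  z↔{f,g,s,v}

Registers:
  {g,s,v,z} pairwise interfere (4-clique) ⇒ χ ≥ 4
  4-colouring: R0={v}  R1={z}  R2={f,g}  R3={s}
  χ = 4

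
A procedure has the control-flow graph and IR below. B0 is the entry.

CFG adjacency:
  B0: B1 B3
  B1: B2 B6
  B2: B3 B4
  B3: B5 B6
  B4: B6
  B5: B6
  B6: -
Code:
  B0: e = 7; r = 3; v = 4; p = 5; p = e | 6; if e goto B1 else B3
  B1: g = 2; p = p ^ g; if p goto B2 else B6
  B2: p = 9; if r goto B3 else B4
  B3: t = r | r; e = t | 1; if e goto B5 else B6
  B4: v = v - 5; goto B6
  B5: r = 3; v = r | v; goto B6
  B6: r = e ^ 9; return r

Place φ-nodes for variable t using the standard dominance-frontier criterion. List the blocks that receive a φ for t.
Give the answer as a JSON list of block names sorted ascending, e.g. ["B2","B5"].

idom tree: B1←B0 B2←B1 B3←B0 B4←B2 B5←B3 B6←B0
Dom at joins:
  B3: preds {B0,B2}: {B0} ∩ {B0,B1,B2} = {B0}; idom=B0
  B6: preds {B1,B3,B4,B5}: {B0,B1} ∩ {B0,B3} ∩ {B0,B1,B2,B4} ∩ {B0,B3,B5} = {B0}; idom=B0

DF walk-up:
  B3←B0: walk · to B0
  B3←B2: walk B2→B1 to B0
  B6←B1: walk B1 to B0
  B6←B3: walk B3 to B0
  B6←B4: walk B4→B2→B1 to B0
  B6←B5: walk B5→B3 to B0
  B0 → ∅
  B1 → {B3,B6}
  B2 → {B3,B6}
  B3 → {B6}
  B4 → {B6}
  B5 → {B6}
  B6 → ∅

φ for t: defs {B3}
  DF⁺ = {B6}

Answer: ["B6"]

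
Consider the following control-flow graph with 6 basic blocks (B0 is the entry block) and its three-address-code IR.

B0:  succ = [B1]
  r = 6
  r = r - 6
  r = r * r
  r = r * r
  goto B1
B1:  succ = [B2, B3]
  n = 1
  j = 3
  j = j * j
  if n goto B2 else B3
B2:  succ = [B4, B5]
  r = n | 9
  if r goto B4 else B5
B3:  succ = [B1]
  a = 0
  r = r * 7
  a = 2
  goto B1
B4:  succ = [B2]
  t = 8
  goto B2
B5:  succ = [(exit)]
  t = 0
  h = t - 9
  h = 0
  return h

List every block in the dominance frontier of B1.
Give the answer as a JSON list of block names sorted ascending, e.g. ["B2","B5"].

idom tree: B1←B0 B2←B1 B3←B1 B4←B2 B5←B2
Dom at joins:
  B1: preds {B0,B3}: {B0} ∩ {B0,B1,B3} = {B0}; idom=B0
  B2: preds {B1,B4}: {B0,B1} ∩ {B0,B1,B2,B4} = {B0,B1}; idom=B1

Frontier:
  B1←B0: walk · to B0
  B1←B3: walk B3→B1 to B0
  B2←B1: walk · to B1
  B2←B4: walk B4→B2 to B1
  B0 → ∅
  B1 → {B1}
  B2 → {B2}
  B3 → {B1}
  B4 → {B2}
  B5 → ∅

DF(B1) = ["B1"]

Answer: ["B1"]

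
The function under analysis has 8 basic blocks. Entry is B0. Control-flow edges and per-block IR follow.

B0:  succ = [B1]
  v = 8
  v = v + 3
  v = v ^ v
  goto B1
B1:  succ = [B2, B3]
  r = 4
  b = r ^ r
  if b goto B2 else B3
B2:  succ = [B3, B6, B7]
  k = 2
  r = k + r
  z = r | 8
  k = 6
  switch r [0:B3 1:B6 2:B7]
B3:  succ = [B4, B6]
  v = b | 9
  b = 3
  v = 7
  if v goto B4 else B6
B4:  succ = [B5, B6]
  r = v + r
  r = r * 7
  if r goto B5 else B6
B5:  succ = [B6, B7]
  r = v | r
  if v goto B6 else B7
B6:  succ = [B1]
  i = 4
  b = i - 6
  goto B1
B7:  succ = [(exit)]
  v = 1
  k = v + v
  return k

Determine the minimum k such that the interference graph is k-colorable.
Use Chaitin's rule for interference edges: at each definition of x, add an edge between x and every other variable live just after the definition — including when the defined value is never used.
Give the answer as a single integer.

Answer: 3

Working:
Block summaries:
  B0: def={v} ue=∅
  B1: def={b,r} ue=∅
  B2: def={k,r,z} ue={r}
  B3: def={b,v} ue={b}
  B4: def={r} ue={r,v}
  B5: def={r} ue={r,v}
  B6: def={b,i} ue=∅
  B7: def={k,v} ue=∅

Live sets:
  live B0: ∅→∅
  live B1: ∅→{b,r}
  live B2: {b,r}→{b,r}
  live B3: {b,r}→{r,v}
  live B4: {r,v}→{r,v}
  live B5: {r,v}→∅
  live B6: ∅→∅
  live B7: ∅→∅

Interfere edges:
  b — {k,r,z}
  i — ∅
  k — {b,r}
  r — {b,k,v,z}
  v — {r}
  z — {b,r}

Registers:
  clique {b,k,r} ⇒ need ≥ 3
  3-colouring: c0={i,r}  c1={b,v}  c2={k,z}
  χ = 3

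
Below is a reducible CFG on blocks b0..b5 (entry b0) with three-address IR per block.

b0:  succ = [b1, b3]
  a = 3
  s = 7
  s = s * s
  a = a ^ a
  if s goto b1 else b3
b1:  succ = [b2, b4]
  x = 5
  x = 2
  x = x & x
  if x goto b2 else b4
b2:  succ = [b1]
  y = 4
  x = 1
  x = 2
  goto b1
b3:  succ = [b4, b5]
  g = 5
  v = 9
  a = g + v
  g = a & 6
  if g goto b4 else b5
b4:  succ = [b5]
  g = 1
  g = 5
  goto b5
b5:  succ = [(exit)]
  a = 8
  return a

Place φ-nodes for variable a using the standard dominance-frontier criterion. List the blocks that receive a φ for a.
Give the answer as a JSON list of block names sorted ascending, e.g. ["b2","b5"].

idom tree: b1←b0 b2←b1 b3←b0 b4←b0 b5←b0
Join-block Dom:
  b1: preds {b0,b2}: {b0} ∩ {b0,b1,b2} = {b0}; idom=b0
  b4: preds {b1,b3}: {b0,b1} ∩ {b0,b3} = {b0}; idom=b0
  b5: preds {b3,b4}: {b0,b3} ∩ {b0,b4} = {b0}; idom=b0

DF walk-up:
  b1←b0: walk · to b0
  b1←b2: walk b2→b1 to b0
  b4←b1: walk b1 to b0
  b4←b3: walk b3 to b0
  b5←b3: walk b3 to b0
  b5←b4: walk b4 to b0
  DF(b0)=∅
  DF(b1)={b1,b4}
  DF(b2)={b1}
  DF(b3)={b4,b5}
  DF(b4)={b5}
  DF(b5)=∅

φ for a: defs {b0,b3,b5}
  DF⁺ = {b4,b5}

Answer: ["b4", "b5"]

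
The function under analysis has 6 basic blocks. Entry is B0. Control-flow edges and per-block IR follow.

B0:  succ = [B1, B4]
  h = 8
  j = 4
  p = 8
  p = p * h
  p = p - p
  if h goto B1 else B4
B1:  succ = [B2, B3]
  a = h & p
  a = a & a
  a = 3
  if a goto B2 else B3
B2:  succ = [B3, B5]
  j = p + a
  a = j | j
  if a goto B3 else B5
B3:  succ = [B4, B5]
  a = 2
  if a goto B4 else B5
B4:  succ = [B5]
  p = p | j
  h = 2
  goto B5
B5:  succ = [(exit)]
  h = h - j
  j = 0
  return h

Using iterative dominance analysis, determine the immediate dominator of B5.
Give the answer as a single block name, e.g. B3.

idom tree: B1←B0 B2←B1 B3←B1 B4←B0 B5←B0
Dom at joins:
  B3: preds {B1,B2}: {B0,B1} ∩ {B0,B1,B2} = {B0,B1}; idom=B1
  B4: preds {B0,B3}: {B0} ∩ {B0,B1,B3} = {B0}; idom=B0
  B5: preds {B2,B3,B4}: {B0,B1,B2} ∩ {B0,B1,B3} ∩ {B0,B4} = {B0}; idom=B0

idom(B5) = B0

Answer: B0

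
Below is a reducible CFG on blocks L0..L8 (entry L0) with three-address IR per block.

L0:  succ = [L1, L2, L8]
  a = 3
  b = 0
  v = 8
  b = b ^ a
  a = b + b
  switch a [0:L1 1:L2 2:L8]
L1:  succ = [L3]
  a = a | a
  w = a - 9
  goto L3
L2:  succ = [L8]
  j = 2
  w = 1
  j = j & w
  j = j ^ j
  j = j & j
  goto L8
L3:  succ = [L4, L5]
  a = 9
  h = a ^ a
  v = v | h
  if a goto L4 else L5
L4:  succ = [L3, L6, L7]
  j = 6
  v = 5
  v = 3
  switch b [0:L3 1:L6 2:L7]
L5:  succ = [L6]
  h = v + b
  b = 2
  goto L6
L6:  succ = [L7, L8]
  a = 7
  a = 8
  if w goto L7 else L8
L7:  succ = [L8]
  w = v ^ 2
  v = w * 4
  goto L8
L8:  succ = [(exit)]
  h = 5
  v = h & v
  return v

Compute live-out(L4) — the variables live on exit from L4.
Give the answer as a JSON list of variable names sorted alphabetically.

Per-block:
  L0: {a,b,v} / ∅
  L1: {a,w} / {a}
  L2: {j,w} / ∅
  L3: {a,h,v} / {v}
  L4: {j,v} / {b}
  L5: {b,h} / {b,v}
  L6: {a} / {w}
  L7: {v,w} / {v}
  L8: {h,v} / {v}

Backward fixpoint:
  L0: in=∅ out={a,b,v}
  L1: in={a,b,v} out={b,v,w}
  L2: in={v} out={v}
  L3: in={b,v,w} out={b,v,w}
  L4: in={b,w} out={b,v,w}
  L5: in={b,v,w} out={v,w}
  L6: in={v,w} out={v}
  L7: in={v} out={v}
  L8: in={v} out=∅

live-out(L4) = ["b", "v", "w"]

Answer: ["b", "v", "w"]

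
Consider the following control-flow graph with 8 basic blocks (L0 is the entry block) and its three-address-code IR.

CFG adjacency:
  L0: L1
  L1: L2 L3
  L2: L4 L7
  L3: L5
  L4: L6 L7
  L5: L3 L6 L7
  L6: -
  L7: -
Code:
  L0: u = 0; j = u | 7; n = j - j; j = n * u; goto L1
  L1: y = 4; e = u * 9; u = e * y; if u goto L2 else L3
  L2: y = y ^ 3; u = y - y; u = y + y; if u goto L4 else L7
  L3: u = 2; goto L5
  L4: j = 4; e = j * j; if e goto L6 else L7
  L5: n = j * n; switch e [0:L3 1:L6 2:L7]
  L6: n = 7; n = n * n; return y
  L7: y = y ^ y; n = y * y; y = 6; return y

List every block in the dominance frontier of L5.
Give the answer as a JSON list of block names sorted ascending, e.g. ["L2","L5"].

Answer: ["L3", "L6", "L7"]

Analysis:
idom tree: L1←L0 L2←L1 L3←L1 L4←L2 L5←L3 L6←L1 L7←L1
Dom at joins:
  L3: preds {L1,L5}: {L0,L1} ∩ {L0,L1,L3,L5} = {L0,L1}; idom=L1
  L6: preds {L4,L5}: {L0,L1,L2,L4} ∩ {L0,L1,L3,L5} = {L0,L1}; idom=L1
  L7: preds {L2,L4,L5}: {L0,L1,L2} ∩ {L0,L1,L2,L4} ∩ {L0,L1,L3,L5} = {L0,L1}; idom=L1

DF walk-up:
  join L3 pred L1: · stop@L1
  join L3 pred L5: L5→L3 stop@L1
  join L6 pred L4: L4→L2 stop@L1
  join L6 pred L5: L5→L3 stop@L1
  join L7 pred L2: L2 stop@L1
  join L7 pred L4: L4→L2 stop@L1
  join L7 pred L5: L5→L3 stop@L1
  L0: DF=∅
  L1: DF=∅
  L2: DF={L6,L7}
  L3: DF={L3,L6,L7}
  L4: DF={L6,L7}
  L5: DF={L3,L6,L7}
  L6: DF=∅
  L7: DF=∅

DF(L5) = ["L3", "L6", "L7"]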